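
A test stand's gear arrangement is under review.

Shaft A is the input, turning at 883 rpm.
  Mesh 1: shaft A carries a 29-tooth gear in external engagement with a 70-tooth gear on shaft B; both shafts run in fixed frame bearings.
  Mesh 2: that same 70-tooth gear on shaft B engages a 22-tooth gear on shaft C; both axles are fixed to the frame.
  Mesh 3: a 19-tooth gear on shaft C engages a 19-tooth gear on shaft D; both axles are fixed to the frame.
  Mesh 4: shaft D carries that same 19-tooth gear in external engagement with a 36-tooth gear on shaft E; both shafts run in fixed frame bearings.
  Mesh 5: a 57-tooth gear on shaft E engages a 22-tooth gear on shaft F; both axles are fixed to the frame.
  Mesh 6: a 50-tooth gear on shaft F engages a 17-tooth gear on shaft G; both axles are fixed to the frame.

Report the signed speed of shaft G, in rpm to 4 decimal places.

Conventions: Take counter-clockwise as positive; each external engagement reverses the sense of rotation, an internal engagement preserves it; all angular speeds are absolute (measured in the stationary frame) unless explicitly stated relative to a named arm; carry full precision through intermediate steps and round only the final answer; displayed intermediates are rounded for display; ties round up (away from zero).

+4681.2343 rpm

topology: fixed-axis compound train — 6 meshes, A→G
mesh 1 [29T→70T]: ω = 883.0000×29/70 = 365.8143 rpm, sense flips to −
mesh 2 [70T→22T]: ω = 365.8143×70/22 = 1163.9545 rpm, sense flips to +
mesh 3 [19T→19T]: ω = 1163.9545×19/19 = 1163.9545 rpm, sense flips to −
mesh 4 [19T→36T]: ω = 1163.9545×19/36 = 614.3093 rpm, sense flips to +
mesh 5 [57T→22T]: ω = 614.3093×57/22 = 1591.6197 rpm, sense flips to −
mesh 6 [50T→17T]: ω = 1591.6197×50/17 = 4681.2343 rpm, sense flips to +
signed output speed = +4681.2343 rpm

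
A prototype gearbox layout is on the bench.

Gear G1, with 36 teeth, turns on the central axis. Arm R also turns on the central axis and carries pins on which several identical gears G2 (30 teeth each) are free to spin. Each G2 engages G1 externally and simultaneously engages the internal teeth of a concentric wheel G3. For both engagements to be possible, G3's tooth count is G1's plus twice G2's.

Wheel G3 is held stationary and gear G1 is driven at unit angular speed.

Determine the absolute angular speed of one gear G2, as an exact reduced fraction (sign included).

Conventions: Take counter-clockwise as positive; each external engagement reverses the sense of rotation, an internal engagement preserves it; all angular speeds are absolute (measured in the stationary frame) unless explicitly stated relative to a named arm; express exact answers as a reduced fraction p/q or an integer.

-3/5

topology: planetary set — G1 36T / G2 30T / G3 96T, arm = carrier (Willis)
ring teeth: 36 + 2·30 = 96
36(ω_sun−ω_arm) = −96(ω_ring−ω_arm),  ω_ring = 0, ω_sun = 1
36(1−ω_arm) = −96(0−ω_arm)  ⇒  132·ω_arm = 36  ⇒  ω_arm = 3/11
sun–planet mesh: 36·(1−3/11) = −30·(ω_p−ω_arm)  ⇒  ω_p−ω_arm = -48/55
ω_p = 3/11 − 48/55 = -3/5
exact speed ratio = -3/5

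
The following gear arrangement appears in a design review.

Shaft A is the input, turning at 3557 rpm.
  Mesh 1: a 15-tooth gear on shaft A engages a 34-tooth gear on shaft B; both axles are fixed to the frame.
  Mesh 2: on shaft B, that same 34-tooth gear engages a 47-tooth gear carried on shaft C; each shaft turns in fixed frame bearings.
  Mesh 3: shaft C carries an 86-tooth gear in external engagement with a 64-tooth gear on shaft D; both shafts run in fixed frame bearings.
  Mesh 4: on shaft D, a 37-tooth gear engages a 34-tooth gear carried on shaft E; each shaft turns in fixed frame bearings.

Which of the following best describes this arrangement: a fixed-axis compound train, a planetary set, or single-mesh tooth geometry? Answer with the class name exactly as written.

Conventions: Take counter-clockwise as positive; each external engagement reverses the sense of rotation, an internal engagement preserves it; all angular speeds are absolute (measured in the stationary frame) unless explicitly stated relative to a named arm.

fixed-axis compound train

topology: fixed-axis compound train — 4 meshes, A→E
classification: fixed-axis compound train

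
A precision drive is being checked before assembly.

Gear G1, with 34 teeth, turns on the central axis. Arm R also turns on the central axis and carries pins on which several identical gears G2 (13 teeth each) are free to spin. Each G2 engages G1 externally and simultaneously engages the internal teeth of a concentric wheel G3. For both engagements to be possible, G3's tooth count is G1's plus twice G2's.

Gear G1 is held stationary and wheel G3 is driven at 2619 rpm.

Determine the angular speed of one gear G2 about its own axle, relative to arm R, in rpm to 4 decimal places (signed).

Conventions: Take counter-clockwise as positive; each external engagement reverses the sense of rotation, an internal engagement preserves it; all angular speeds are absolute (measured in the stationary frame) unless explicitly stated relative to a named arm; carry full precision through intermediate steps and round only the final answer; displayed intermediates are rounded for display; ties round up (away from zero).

+4372.1440 rpm

planetary set (34T centre, 13T on arm, 60T internal) — Willis relation
normalise by the input: solve with ω_ring = 1, then scale by 2619 rpm
ring teeth: 34 + 2·13 = 60
34(ω_sun−ω_arm) = −60(ω_ring−ω_arm),  ω_sun = 0, ω_ring = 1
34(0−ω_arm) = −60(1−ω_arm)  ⇒  94·ω_arm = 60  ⇒  ω_arm = 30/47
sun–planet mesh: 34·(0−30/47) = −13·(ω_p−ω_arm)  ⇒  ω_p−ω_arm = 1020/611
scale: ω_p−ω_arm = 1020/611 × 2619 rpm = +4372.1440 rpm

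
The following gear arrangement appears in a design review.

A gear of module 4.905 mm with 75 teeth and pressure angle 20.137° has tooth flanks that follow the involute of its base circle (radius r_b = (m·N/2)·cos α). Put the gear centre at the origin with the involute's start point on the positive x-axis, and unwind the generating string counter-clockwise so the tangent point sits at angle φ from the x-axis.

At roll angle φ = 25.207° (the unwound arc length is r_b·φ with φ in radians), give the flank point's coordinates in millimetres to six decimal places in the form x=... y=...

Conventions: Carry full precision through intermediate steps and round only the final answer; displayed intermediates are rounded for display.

x=188.606350 y=4.807528

topology: single-mesh involute geometry — m = 4.905, N = 75
pitch radius r_p = m·N/2 = 4.905·75/2 = 183.937500
base radius r_b = r_p·cos α = 183.937500·cos 20.137° = 172.693793
roll angle φ = 25.207° = 0.43994514 rad
x = r_b·(cos φ + φ·sin φ) = 188.606350
y = r_b·(sin φ − φ·cos φ) = 4.807528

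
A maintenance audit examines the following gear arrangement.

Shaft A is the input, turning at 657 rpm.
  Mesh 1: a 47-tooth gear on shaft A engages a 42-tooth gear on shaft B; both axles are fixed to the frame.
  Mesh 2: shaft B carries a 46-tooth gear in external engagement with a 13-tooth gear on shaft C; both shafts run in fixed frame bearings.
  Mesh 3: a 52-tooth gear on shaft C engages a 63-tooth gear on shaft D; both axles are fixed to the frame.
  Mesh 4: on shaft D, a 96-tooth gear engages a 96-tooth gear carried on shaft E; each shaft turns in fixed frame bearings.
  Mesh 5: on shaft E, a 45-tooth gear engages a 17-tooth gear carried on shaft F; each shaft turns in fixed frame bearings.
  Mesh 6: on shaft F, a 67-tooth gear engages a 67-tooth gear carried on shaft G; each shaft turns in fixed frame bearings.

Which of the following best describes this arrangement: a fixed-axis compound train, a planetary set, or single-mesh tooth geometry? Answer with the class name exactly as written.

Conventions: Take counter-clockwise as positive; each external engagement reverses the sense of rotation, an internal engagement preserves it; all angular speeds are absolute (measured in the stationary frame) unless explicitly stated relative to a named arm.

fixed-axis compound train

recognized (7 fixed axles, 6 meshes): fixed-axis compound train
classification: fixed-axis compound train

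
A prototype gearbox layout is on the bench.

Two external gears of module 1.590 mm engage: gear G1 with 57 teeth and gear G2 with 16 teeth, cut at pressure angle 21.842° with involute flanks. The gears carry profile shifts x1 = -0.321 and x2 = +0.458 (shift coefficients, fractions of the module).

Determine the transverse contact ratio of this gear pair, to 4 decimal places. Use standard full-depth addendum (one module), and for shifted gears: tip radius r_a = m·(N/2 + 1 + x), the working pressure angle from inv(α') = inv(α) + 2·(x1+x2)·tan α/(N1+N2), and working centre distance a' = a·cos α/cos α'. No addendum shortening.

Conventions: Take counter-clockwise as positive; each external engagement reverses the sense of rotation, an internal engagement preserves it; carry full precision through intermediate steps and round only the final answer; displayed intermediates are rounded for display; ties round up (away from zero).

1.4507

single-mesh involute tooth geometry (57T engaging 16T at module 1.590)
base radii: r_b1 = 42.061988, r_b2 = 11.806874
tip radii: r_a1 = 46.394610, r_a2 = 15.038220
inv(α') = inv(21.842°) + 2·(-0.321+0.458)·tan α/(57+16) = 0.02111166  ⇒  α' = 22.36458°
a' = a·cos α / cos α' = 58.0350·cos 21.842°/cos 22.36458° = 58.250370
action lengths: √(r_a1²−r_b1²) = 19.576747, √(r_a2²−r_b2²) = 9.313742
base pitch p_b = π·m·cos α = 4.636549
CR = (19.576747 + 9.313742 − 58.250370·sin 22.36458°)/4.636549 = 1.450712
contact ratio ≈ 1.4507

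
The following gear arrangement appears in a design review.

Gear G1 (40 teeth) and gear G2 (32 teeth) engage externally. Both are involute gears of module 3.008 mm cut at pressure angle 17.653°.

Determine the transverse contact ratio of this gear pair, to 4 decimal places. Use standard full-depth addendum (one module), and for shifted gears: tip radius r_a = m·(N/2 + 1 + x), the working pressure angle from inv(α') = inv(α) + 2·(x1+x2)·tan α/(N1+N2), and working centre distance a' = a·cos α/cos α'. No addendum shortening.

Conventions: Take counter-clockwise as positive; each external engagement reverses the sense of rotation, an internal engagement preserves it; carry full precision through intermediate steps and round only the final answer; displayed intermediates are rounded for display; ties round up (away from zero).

single-mesh involute tooth geometry (40T engaging 32T at module 3.008)
base radii: r_b1 = 57.327099, r_b2 = 45.861679
tip radii: r_a1 = 63.168000, r_a2 = 51.136000
no profile shift: α' = α, a' = a
action lengths: √(r_a1²−r_b1²) = 26.529227, √(r_a2²−r_b2²) = 22.618507
base pitch p_b = π·m·cos α = 9.004920
CR = (26.529227 + 22.618507 − 108.288000·sin 17.65300°)/9.004920 = 1.811147
contact ratio ≈ 1.8111

1.8111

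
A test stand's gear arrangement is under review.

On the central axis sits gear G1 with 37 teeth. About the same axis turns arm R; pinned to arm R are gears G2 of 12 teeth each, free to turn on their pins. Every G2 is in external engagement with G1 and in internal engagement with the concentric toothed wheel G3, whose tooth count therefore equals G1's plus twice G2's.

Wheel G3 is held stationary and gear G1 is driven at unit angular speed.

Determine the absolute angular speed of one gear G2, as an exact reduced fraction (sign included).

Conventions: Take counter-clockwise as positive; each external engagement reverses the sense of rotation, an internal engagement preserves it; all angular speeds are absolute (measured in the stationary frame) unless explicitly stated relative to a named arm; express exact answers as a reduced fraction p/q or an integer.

planetary set (37T centre, 12T on arm, 61T internal) — Willis relation
ring teeth: 37 + 2·12 = 61
37(ω_sun−ω_arm) = −61(ω_ring−ω_arm),  ω_ring = 0, ω_sun = 1
37(1−ω_arm) = −61(0−ω_arm)  ⇒  98·ω_arm = 37  ⇒  ω_arm = 37/98
sun–planet mesh: 37·(1−37/98) = −12·(ω_p−ω_arm)  ⇒  ω_p−ω_arm = -2257/1176
ω_p = 37/98 − 2257/1176 = -37/24
exact speed ratio = -37/24

-37/24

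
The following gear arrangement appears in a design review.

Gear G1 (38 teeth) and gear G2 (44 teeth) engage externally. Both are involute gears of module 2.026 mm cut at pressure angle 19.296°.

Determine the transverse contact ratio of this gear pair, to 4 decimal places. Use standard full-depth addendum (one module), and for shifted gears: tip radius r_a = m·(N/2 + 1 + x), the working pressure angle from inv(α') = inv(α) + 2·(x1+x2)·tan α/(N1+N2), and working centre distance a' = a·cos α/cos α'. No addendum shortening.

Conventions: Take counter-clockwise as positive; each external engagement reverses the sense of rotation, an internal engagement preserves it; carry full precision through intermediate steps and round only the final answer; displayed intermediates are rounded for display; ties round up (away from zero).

class = single-mesh tooth geometry [involute pair 38T × 44T, m = 2.026]
base radii: r_b1 = 36.331562, r_b2 = 42.068124
tip radii: r_a1 = 40.520000, r_a2 = 46.598000
no profile shift: α' = α, a' = a
action lengths: √(r_a1²−r_b1²) = 17.941238, √(r_a2²−r_b2²) = 20.041121
base pitch p_b = π·m·cos α = 6.007314
CR = (17.941238 + 20.041121 − 83.066000·sin 19.29600°)/6.007314 = 1.753416
contact ratio ≈ 1.7534

1.7534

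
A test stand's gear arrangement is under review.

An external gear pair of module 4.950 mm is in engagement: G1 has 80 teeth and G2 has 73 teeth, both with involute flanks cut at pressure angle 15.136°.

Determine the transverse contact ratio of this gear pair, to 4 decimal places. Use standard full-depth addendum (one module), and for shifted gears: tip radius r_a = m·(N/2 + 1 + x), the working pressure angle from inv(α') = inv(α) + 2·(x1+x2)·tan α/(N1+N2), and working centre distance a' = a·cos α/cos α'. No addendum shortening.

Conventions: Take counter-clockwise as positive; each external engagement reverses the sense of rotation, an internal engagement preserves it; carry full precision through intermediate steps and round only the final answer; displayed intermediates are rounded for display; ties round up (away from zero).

2.1931

topology: single-mesh involute geometry — m = 4.950, 80T/73T pair
base radii: r_b1 = 191.131135, r_b2 = 174.407160
tip radii: r_a1 = 202.950000, r_a2 = 185.625000
no profile shift: α' = α, a' = a
action lengths: √(r_a1²−r_b1²) = 68.246552, √(r_a2²−r_b2²) = 63.551421
base pitch p_b = π·m·cos α = 15.011404
CR = (68.246552 + 63.551421 − 378.675000·sin 15.13600°)/15.011404 = 2.193115
contact ratio ≈ 2.1931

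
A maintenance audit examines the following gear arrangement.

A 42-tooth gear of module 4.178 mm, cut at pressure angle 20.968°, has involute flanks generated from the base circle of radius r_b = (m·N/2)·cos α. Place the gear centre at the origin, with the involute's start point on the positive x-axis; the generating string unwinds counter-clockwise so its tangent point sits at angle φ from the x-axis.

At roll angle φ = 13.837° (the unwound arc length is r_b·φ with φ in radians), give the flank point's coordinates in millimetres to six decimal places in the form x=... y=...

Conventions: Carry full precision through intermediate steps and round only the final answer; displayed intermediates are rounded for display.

class = single-mesh tooth geometry [base-circle involute, m = 4.178, 42T]
pitch radius r_p = m·N/2 = 4.178·42/2 = 87.738000
base radius r_b = r_p·cos α = 87.738000·cos 20.968° = 81.928027
roll angle φ = 13.837° = 0.24150121 rad
x = r_b·(cos φ + φ·sin φ) = 84.282442
y = r_b·(sin φ − φ·cos φ) = 0.382414

x=84.282442 y=0.382414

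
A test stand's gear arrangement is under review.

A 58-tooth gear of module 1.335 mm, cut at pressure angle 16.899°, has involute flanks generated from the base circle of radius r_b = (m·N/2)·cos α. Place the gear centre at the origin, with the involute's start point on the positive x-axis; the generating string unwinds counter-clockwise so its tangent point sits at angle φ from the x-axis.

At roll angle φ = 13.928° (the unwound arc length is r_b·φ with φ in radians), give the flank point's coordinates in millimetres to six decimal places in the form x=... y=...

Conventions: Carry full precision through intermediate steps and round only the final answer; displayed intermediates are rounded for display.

class = single-mesh tooth geometry [base-circle involute, m = 1.335, 58T]
pitch radius r_p = m·N/2 = 1.335·58/2 = 38.715000
base radius r_b = r_p·cos α = 38.715000·cos 16.899° = 37.043234
roll angle φ = 13.928° = 0.24308946 rad
x = r_b·(cos φ + φ·sin φ) = 38.121607
y = r_b·(sin φ − φ·cos φ) = 0.176326

x=38.121607 y=0.176326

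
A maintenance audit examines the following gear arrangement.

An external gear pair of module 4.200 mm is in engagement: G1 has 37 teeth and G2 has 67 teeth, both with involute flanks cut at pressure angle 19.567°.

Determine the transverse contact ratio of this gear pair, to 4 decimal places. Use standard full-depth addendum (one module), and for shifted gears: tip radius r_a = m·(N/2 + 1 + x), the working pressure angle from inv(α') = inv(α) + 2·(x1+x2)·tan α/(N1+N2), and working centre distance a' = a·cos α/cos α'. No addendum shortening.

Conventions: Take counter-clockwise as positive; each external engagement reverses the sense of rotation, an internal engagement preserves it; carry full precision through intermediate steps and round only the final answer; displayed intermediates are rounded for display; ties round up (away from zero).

1.7731

recognized (one external pair, fixed centres): single-mesh tooth geometry, m = 4.200, N1 = 37, N2 = 67
base radii: r_b1 = 73.212864, r_b2 = 132.574646
tip radii: r_a1 = 81.900000, r_a2 = 144.900000
no profile shift: α' = α, a' = a
action lengths: √(r_a1²−r_b1²) = 36.708126, √(r_a2²−r_b2²) = 58.480538
base pitch p_b = π·m·cos α = 12.432702
CR = (36.708126 + 58.480538 − 218.400000·sin 19.56700°)/12.432702 = 1.773110
contact ratio ≈ 1.7731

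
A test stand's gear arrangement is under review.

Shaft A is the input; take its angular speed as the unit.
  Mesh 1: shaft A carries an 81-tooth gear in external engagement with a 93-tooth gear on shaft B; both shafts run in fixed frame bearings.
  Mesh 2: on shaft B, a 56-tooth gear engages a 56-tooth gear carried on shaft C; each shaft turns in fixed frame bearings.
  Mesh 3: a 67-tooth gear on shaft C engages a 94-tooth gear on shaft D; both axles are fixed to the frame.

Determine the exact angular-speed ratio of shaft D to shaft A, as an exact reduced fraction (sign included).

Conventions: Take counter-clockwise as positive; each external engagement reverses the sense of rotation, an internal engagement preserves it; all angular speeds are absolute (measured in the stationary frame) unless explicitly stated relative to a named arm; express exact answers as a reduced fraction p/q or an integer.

class = fixed-axis compound train [3 meshes; 3 ratios multiply, 3 sense flips]
mesh 1 [81T→93T]: running ratio 27/31, sense −
mesh 2 [56T→56T]: running ratio 27/31, sense +
mesh 3 [67T→94T]: running ratio 1809/2914, sense −
ω_out/ω_in = -1809/2914

-1809/2914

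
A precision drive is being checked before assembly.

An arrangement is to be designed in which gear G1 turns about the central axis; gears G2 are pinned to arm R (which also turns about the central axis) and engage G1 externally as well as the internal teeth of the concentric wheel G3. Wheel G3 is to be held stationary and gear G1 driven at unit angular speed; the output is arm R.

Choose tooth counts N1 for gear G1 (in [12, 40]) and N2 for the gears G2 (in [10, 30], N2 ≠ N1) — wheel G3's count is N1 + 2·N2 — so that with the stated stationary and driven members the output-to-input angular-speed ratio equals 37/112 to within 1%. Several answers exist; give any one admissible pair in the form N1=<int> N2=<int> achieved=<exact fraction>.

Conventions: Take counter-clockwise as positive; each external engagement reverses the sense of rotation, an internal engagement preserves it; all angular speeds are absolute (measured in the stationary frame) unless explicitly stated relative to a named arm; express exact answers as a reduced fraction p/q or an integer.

topology: planetary set — design target 37/112, arm = carrier (Willis)
Willis with ω_ring = 0: ω_arm/ω_sun = N1/(N1+N3); set equal to 37/112  ⇒  N3/N1 = 1/(37/112) − 1 = 75/37
N3 = N1 + 2·N2  ⇒  N2/N1 = (N3/N1 − 1)/2 = (75/37 − 1)/2 = 19/37
smallest multiple with N1 ≥ 12 and N2 ≥ 10: k = 1  ⇒  N1 = 1·37 = 37, N2 = 1·19 = 19 (N1 ≤ 40, N2 ≤ 30, N2 ≠ N1 ✓), N3 = 37 + 2·19 = 75
check: N1/(N1+N3) with N1 = 37, N3 = 75 gives 37/112; |achieved − target| = 0 ≤ 37/11200 ✓

N1=37 N2=19 achieved=37/112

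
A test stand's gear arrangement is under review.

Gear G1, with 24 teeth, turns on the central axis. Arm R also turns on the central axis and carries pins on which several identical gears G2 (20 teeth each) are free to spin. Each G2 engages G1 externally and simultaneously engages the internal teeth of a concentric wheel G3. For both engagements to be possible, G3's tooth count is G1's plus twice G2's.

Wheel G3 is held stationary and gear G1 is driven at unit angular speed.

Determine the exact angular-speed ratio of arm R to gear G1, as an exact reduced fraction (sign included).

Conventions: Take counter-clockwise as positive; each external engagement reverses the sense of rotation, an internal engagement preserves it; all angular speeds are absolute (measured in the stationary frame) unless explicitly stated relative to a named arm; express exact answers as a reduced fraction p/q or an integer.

3/11

class = planetary set [G3 = 24+2·20 = 64; Willis about the carrier]
ring teeth: 24 + 2·20 = 64
24(ω_sun−ω_arm) = −64(ω_ring−ω_arm),  ω_ring = 0, ω_sun = 1
24(1−ω_arm) = −64(0−ω_arm)  ⇒  88·ω_arm = 24  ⇒  ω_arm = 3/11
ω_out/ω_in = 3/11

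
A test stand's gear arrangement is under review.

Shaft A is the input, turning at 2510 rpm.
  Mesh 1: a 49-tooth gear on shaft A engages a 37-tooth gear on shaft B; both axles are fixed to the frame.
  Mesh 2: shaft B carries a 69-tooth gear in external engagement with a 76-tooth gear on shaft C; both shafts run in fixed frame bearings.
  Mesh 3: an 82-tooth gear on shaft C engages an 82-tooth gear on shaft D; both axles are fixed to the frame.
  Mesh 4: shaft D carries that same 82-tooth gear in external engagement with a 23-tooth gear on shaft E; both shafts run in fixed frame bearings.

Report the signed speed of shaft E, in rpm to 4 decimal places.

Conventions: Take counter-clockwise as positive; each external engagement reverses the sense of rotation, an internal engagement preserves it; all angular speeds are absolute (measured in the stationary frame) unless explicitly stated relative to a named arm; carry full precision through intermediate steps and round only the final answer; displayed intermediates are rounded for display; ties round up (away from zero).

topology: fixed-axis compound train — 4 meshes, A→E
mesh 1 [49T→37T]: ω = 2510.0000×49/37 = 3324.0541 rpm, sense flips to −
mesh 2 [69T→76T]: ω = 3324.0541×69/76 = 3017.8912 rpm, sense flips to +
mesh 3 [82T→82T]: ω = 3017.8912×82/82 = 3017.8912 rpm, sense flips to −
mesh 4 [82T→23T]: ω = 3017.8912×82/23 = 10759.4381 rpm, sense flips to +
signed output speed = +10759.4381 rpm

+10759.4381 rpm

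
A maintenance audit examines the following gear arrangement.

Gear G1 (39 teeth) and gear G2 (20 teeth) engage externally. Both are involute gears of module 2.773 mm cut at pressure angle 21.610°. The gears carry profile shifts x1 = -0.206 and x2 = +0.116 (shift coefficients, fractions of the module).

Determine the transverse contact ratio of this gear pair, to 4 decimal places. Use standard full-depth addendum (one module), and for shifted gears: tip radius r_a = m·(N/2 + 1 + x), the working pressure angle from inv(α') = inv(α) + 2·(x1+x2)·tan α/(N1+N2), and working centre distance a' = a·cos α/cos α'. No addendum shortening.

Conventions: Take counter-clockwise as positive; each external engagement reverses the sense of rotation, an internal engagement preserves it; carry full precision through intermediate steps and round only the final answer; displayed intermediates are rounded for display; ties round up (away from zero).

1.5743

class = single-mesh tooth geometry [involute pair 39T × 20T, m = 2.773]
base radii: r_b1 = 50.272794, r_b2 = 25.780920
tip radii: r_a1 = 56.275262, r_a2 = 30.824668
inv(α') = inv(21.610°) + 2·(-0.206+0.116)·tan α/(39+20) = 0.01775573  ⇒  α' = 21.15844°
a' = a·cos α / cos α' = 81.8035·cos 21.610°/cos 21.15844° = 81.551431
action lengths: √(r_a1²−r_b1²) = 25.289352, √(r_a2²−r_b2²) = 16.896873
base pitch p_b = π·m·cos α = 8.099315
CR = (25.289352 + 16.896873 − 81.551431·sin 21.15844°)/8.099315 = 1.574255
contact ratio ≈ 1.5743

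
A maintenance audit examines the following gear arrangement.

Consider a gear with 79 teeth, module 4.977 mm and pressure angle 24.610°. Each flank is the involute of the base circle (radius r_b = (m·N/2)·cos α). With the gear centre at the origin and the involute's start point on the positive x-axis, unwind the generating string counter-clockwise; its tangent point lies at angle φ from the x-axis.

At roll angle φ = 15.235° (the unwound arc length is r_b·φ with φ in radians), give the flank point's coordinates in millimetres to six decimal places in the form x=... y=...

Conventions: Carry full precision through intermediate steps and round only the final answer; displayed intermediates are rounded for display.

topology: single-mesh involute geometry — m = 4.977, N = 79
pitch radius r_p = m·N/2 = 4.977·79/2 = 196.591500
base radius r_b = r_p·cos α = 196.591500·cos 24.610° = 178.733805
roll angle φ = 15.235° = 0.26590091 rad
x = r_b·(cos φ + φ·sin φ) = 184.941092
y = r_b·(sin φ − φ·cos φ) = 1.112170

x=184.941092 y=1.112170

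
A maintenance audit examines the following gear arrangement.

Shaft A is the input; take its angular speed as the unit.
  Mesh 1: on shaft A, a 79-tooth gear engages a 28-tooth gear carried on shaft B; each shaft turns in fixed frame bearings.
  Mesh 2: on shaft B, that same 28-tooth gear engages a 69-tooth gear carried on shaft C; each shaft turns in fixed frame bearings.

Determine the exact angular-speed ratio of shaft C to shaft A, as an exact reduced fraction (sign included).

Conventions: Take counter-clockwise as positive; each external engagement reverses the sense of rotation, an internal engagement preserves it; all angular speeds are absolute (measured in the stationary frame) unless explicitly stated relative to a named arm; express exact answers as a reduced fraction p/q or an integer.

class = fixed-axis compound train [2 meshes; 2 ratios multiply, 2 sense flips]
mesh 1 [79T→28T]: running ratio 79/28, sense −
mesh 2 [28T→69T]: running ratio 79/69, sense +
ω_out/ω_in = 79/69

79/69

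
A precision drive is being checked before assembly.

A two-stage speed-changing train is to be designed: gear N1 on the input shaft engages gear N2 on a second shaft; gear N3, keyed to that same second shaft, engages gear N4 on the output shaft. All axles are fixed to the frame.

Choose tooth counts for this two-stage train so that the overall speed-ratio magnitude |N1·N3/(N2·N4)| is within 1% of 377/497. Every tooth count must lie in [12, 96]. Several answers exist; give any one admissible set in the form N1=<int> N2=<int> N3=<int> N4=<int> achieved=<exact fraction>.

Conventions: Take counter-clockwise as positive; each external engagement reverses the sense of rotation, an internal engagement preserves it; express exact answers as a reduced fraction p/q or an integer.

class = fixed-axis compound train [2-stage, 377/497 wanted]
target = 377/497 in lowest terms: an exact hit needs N1·N3 = k·377 and N2·N4 = k·497 for one integer k, every count in [12, 96]; additionally prefer no 1:1 stage (N1 ≠ N2, N3 ≠ N4)
k = 1: no 1:1-free in-range split of k·377 and k·497 into factor pairs; take k = 2
k = 2: N1·N3 = 754 = 13·58, N2·N4 = 994 = 14·71
achieved = 13·58/(14·71) = 377/497; |achieved − target| = 0 ≤ 377/49700 ✓

N1=13 N2=14 N3=58 N4=71 achieved=377/497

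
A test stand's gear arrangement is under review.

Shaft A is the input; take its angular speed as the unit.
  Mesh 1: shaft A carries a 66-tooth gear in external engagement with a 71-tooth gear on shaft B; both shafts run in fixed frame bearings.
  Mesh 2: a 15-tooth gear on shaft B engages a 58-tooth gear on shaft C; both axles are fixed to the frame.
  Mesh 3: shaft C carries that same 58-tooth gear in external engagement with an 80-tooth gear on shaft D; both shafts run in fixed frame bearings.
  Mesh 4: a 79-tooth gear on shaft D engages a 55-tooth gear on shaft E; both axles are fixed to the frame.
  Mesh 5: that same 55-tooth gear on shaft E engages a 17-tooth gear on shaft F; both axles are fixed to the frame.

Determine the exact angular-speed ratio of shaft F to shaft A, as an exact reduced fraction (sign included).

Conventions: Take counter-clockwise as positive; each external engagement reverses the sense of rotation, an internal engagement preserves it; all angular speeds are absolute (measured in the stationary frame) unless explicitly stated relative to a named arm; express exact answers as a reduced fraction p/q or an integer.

-7821/9656

class = fixed-axis compound train [5 meshes; 5 ratios multiply, 5 sense flips]
mesh 1 [66T→71T]: running ratio 66/71, sense −
mesh 2 [15T→58T]: running ratio 495/2059, sense +
mesh 3 [58T→80T]: running ratio 99/568, sense −
mesh 4 [79T→55T]: running ratio 711/2840, sense +
mesh 5 [55T→17T]: running ratio 7821/9656, sense −
ω_out/ω_in = -7821/9656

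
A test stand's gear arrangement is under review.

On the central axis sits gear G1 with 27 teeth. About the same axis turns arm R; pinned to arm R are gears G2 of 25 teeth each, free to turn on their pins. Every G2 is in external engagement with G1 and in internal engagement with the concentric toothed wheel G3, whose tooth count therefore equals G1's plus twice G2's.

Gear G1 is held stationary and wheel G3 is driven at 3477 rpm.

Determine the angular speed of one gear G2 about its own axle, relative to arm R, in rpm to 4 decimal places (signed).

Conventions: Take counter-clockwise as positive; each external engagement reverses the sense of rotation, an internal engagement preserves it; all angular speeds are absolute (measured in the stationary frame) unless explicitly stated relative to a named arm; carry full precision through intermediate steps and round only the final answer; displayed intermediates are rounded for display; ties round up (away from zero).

+2780.2627 rpm

class = planetary set [G3 = 27+2·25 = 77; Willis about the carrier]
normalise by the input: solve with ω_ring = 1, then scale by 3477 rpm
ring teeth: 27 + 2·25 = 77
27(ω_sun−ω_arm) = −77(ω_ring−ω_arm),  ω_sun = 0, ω_ring = 1
27(0−ω_arm) = −77(1−ω_arm)  ⇒  104·ω_arm = 77  ⇒  ω_arm = 77/104
sun–planet mesh: 27·(0−77/104) = −25·(ω_p−ω_arm)  ⇒  ω_p−ω_arm = 2079/2600
scale: ω_p−ω_arm = 2079/2600 × 3477 rpm = +2780.2627 rpm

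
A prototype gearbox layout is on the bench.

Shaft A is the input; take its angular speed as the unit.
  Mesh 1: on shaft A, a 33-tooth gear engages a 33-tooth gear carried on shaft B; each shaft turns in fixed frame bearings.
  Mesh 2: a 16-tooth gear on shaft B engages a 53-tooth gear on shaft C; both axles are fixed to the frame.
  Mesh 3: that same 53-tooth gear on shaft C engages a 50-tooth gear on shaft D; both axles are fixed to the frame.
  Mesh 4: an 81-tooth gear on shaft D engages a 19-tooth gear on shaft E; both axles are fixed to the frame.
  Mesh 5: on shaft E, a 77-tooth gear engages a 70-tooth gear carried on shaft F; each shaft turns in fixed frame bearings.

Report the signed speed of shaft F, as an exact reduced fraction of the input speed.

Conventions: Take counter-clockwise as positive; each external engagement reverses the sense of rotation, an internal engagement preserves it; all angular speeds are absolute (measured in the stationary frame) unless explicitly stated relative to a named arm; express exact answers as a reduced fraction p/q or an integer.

-3564/2375

5-mesh fixed-axis compound train (all bearings frame-fixed)
mesh 1 [33T→33T]: |ω|/ω_in = 1×33/33 = 1, sense flips to −
mesh 2 [16T→53T]: |ω|/ω_in = 1×16/53 = 16/53, sense flips to +
mesh 3 [53T→50T]: |ω|/ω_in = (16/53)×53/50 = 8/25, sense flips to −
mesh 4 [81T→19T]: |ω|/ω_in = (8/25)×81/19 = 648/475, sense flips to +
mesh 5 [77T→70T]: |ω|/ω_in = (648/475)×77/70 = 3564/2375, sense flips to −
signed output speed (× input speed) = -3564/2375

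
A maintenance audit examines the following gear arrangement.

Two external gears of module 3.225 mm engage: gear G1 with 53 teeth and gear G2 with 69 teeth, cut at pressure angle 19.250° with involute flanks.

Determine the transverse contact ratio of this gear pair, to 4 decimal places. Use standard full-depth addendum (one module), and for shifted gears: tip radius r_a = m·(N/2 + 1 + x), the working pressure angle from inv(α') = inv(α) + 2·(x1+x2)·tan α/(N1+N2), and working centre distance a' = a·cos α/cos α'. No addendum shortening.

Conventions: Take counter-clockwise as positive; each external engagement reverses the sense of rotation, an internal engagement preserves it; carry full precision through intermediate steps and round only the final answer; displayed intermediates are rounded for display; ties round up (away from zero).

1.8292

topology: single-mesh involute geometry — m = 3.225, 53T/69T pair
base radii: r_b1 = 80.684208, r_b2 = 105.041705
tip radii: r_a1 = 88.687500, r_a2 = 114.487500
no profile shift: α' = α, a' = a
action lengths: √(r_a1²−r_b1²) = 36.817540, √(r_a2²−r_b2²) = 45.537105
base pitch p_b = π·m·cos α = 9.565167
CR = (36.817540 + 45.537105 − 196.725000·sin 19.25000°)/9.565167 = 1.829163
contact ratio ≈ 1.8292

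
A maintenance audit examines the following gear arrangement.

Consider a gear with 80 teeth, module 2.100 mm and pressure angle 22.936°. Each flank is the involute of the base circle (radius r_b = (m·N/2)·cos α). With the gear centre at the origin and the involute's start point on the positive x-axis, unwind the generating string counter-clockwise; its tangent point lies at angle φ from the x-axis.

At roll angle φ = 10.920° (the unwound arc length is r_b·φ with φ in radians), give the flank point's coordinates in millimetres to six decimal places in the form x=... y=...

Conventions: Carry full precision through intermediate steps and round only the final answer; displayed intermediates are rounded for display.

class = single-mesh tooth geometry [base-circle involute, m = 2.100, 80T]
pitch radius r_p = m·N/2 = 2.100·80/2 = 84.000000
base radius r_b = r_p·cos α = 84.000000·cos 22.936° = 77.359021
roll angle φ = 10.920° = 0.19058995 rad
x = r_b·(cos φ + φ·sin φ) = 78.751303
y = r_b·(sin φ − φ·cos φ) = 0.177874

x=78.751303 y=0.177874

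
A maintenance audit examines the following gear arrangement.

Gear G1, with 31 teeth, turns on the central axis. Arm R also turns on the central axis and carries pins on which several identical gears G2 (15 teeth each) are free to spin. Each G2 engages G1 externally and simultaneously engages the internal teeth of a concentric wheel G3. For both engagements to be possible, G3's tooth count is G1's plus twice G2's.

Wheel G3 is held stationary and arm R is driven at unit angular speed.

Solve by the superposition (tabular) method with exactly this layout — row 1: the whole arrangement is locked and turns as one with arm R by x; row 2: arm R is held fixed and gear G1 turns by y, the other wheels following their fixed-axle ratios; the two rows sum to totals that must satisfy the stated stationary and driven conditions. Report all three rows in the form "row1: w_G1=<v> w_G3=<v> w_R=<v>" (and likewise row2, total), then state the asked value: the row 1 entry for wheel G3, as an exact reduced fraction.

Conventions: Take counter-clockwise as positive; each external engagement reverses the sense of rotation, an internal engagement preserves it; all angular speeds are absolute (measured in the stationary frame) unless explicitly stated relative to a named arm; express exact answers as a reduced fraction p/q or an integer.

class = planetary set [G3 = 31+2·15 = 61; Willis about the carrier]
row 1 (train locked, turned with arm): all members turn x
row 2 — arm fixed, fixed-axis ratios: sun y, ring −(31/61)·y, arm 0
boundary: total ω_ring = x − (31/61)·y = 0 and total ω_arm = x = 1  ⇒  y = 61/31, x = 1
row 2 ring = −(31/61)·61/31 = -1
totals (row 1 + row 2): sun 1 + 61/31 = 92/31, ring 1 + (-1) = 0, arm 1 + 0 = 1
asked cell (row1, ring) = 1

row1: w_G1=1 w_G3=1 w_R=1
row2: w_G1=61/31 w_G3=-1 w_R=0
total: w_G1=92/31 w_G3=0 w_R=1
asked value: 1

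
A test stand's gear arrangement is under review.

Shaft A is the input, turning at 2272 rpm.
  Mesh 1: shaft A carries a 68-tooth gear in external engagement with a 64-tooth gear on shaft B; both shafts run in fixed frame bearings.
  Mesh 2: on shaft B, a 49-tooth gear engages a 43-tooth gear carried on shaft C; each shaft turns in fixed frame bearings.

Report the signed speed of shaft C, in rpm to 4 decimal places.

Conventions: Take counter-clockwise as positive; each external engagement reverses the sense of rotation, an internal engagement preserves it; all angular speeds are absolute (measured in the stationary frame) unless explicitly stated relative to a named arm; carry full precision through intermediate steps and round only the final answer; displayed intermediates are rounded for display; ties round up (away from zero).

+2750.8372 rpm

2-mesh fixed-axis compound train (all bearings frame-fixed)
mesh 1 [68T→64T]: ω = 2272.0000×68/64 = 2414.0000 rpm, sense flips to −
mesh 2 [49T→43T]: ω = 2414.0000×49/43 = 2750.8372 rpm, sense flips to +
signed output speed = +2750.8372 rpm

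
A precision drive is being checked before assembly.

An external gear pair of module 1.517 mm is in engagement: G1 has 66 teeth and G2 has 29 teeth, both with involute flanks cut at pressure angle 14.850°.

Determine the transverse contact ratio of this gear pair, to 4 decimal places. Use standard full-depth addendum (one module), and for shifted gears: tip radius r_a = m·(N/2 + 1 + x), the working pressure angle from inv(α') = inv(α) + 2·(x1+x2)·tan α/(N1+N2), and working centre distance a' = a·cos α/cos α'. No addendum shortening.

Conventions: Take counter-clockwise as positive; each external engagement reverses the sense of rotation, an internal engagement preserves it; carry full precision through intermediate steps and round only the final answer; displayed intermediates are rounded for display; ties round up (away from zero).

2.0467

single-mesh involute tooth geometry (66T engaging 29T at module 1.517)
base radii: r_b1 = 48.388968, r_b2 = 21.261819
tip radii: r_a1 = 51.578000, r_a2 = 23.513500
no profile shift: α' = α, a' = a
action lengths: √(r_a1²−r_b1²) = 17.854912, √(r_a2²−r_b2²) = 10.040903
base pitch p_b = π·m·cos α = 4.606619
CR = (17.854912 + 10.040903 − 72.057500·sin 14.85000°)/4.606619 = 2.046673
contact ratio ≈ 2.0467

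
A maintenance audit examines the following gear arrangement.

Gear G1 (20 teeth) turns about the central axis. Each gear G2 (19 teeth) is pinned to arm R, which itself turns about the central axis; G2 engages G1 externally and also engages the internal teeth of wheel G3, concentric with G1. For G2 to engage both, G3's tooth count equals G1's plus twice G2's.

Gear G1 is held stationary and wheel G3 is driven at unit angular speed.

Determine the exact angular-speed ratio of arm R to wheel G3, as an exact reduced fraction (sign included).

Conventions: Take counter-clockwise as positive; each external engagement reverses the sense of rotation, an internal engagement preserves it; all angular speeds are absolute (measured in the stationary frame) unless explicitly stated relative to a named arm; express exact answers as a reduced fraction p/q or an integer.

topology: planetary set — G1 20T / G2 19T / G3 58T, arm = carrier (Willis)
ring teeth: 20 + 2·19 = 58
20(ω_sun−ω_arm) = −58(ω_ring−ω_arm),  ω_sun = 0, ω_ring = 1
20(0−ω_arm) = −58(1−ω_arm)  ⇒  78·ω_arm = 58  ⇒  ω_arm = 29/39
ω_out/ω_in = 29/39

29/39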